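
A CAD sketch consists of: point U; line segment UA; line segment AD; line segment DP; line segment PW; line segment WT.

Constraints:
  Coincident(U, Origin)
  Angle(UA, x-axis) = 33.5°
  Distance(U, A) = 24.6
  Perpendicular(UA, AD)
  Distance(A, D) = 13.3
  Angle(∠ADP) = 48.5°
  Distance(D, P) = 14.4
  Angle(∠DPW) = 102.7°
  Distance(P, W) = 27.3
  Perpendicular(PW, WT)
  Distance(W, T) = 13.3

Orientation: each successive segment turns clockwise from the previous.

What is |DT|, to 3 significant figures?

30.5

U is at the origin; UA runs at 33.5° with length 24.6, so A = (20.5, 13.6). The perpendicularity gives AD at right angles to UA, so AD runs at -56.5°; with |AD| = 13.3, D = (27.9, 2.49). ∠ADP = 48.5° gives DP at 172° from the x-axis; with |DP| = 14.4, P = (13.6, 4.49). ∠DPW = 102.7° gives PW at 94.7° from the x-axis; with |PW| = 27.3, W = (11.4, 31.7). PW ⟂ WT, so WT runs at 4.70°; with |WT| = 13.3, T = (24.6, 32.8). Then |DT| = |T − D| = 30.5.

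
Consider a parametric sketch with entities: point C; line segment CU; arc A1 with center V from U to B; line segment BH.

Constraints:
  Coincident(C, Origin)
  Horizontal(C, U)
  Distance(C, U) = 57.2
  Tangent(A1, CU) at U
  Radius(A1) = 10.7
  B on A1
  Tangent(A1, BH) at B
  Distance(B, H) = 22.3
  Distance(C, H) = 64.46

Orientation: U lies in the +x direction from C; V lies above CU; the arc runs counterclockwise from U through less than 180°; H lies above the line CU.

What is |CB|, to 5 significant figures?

68.200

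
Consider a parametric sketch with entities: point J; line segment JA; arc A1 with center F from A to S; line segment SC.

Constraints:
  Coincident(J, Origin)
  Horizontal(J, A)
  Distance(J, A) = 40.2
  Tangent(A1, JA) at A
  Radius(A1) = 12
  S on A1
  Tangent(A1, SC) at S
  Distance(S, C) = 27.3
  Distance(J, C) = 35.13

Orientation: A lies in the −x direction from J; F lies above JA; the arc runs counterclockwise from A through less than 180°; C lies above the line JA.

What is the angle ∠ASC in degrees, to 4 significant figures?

148.7°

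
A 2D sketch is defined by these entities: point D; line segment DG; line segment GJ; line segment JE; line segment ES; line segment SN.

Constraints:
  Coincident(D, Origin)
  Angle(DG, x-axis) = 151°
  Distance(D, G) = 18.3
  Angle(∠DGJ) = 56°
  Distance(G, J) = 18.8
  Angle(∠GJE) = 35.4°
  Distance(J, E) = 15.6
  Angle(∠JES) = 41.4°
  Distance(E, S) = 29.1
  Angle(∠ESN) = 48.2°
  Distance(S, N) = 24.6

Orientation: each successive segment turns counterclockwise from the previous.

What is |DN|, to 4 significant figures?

21.92

∠JES = 41.4° gives ES at -161.8° from the x-axis; with |ES| = 29.1, S = (-34.12, -5.490). ∠ESN = 48.2° gives SN at -30.00° from the x-axis; with |SN| = 24.6, N = (-12.81, -17.79). Then |DN| = |N − D| = 21.92.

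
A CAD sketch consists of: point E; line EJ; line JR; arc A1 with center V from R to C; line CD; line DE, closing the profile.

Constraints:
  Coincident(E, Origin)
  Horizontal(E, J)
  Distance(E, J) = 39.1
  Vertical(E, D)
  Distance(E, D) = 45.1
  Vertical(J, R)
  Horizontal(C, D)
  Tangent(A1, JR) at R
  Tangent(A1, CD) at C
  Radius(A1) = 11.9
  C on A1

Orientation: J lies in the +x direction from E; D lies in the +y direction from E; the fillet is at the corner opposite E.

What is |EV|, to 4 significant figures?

42.92

E is at the origin; E and J share the same y with |EJ| = 39.1 and J on the +x side, so J = (39.10, 0.000). ED is vertical with |ED| = 45.1 and D on the +y side, so D = (0.000, 45.10). The virtual corner opposite E is at (39.10, 45.10). Tangency of A1 to JR means the radius VR is perpendicular to JR and since A1 is tangent to CD there, VC ⟂ CD, with radius 11.9, so the center V sits 11.9 in from both sides at V = (27.20, 33.20). Then |EV| = |V − E| = 42.92.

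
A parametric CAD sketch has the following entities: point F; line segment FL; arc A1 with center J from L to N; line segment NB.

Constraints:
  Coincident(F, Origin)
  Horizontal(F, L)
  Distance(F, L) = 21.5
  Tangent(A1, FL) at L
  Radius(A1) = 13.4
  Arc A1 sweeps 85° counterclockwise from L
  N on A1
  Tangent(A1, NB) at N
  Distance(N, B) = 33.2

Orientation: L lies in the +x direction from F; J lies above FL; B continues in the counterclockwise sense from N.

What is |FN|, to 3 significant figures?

36.9

F is at the origin; FL is horizontal with |FL| = 21.5 and L on the +x side, so L = (21.5, 0.00). The tangent condition forces JL to be normal to FL, so J = L + (0, 13.4) = (21.5, 13.4). On A1, L sits at bearing -90° from J; an 85° counterclockwise sweep puts N at bearing -5°, so N = J + 13.4·(cos -5°, sin -5°) = (34.8, 12.2). Then |FN| = |N − F| = 36.9.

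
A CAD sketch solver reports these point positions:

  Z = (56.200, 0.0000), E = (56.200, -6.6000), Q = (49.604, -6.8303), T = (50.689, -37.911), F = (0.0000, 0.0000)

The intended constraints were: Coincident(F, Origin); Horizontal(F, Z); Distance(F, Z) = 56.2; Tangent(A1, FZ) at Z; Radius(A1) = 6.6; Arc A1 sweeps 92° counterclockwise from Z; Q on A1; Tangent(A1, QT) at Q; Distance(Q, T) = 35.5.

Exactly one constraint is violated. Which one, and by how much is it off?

Distance(Q, T) = 35.5 — off by 4.40.

F = (0.00, 0.00) ✓; F.y = 0.00, Z.y = 0.00 ✓; |FZ| = 56.20 ✓; ∠(EZ, ZF) = 90.00° ✓; |EZ| = 6.600 ✓; bearing(E→Q) − bearing(E→Z) = 92.00° ✓; |EQ| = 6.600 ✓; ∠(EQ, QT) = 90.00° ✓; |QT| = 31.10 ✗.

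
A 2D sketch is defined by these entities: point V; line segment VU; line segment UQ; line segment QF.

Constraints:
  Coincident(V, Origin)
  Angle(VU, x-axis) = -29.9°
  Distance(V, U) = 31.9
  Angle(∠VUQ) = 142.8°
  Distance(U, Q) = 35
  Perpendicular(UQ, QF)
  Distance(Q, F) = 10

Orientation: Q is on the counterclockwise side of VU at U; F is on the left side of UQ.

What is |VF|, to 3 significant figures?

61.1

V is at the origin; VU runs at -29.9° with length 31.9, so U = 31.9·(cos -29.9°, sin -29.9°) = (27.7, -15.9). ∠VUQ = 142.8°, so UQ runs at -29.9° + (180° − 142.8°) = 7.30° from the x-axis; with |UQ| = 35.0, Q = U + 35.0·(cos 7.30°, sin 7.30°) = (62.4, -11.5). The perpendicularity gives QF at right angles to UQ; with |QF| = 10.0 on the left of UQ, F = Q + 10.0·(-0.127, 0.992) = (61.1, -1.54). Then |VF| = |F − V| = 61.1.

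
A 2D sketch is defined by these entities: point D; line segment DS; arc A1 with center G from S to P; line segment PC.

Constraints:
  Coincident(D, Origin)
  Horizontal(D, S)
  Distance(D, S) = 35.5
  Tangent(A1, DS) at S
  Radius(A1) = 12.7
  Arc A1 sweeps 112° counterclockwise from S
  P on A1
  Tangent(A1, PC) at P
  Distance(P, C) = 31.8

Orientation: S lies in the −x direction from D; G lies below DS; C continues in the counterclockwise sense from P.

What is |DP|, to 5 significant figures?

50.396

A1 meets DS tangentially, so GS is at right angles to DS, so G = S + (0, -12.7) = (-35.500, -12.700). On A1, S sits at bearing 90° from G; a 112° counterclockwise sweep puts P at bearing 202°, so P = G + 12.7·(cos 202°, sin 202°) = (-47.275, -17.458). Then |DP| = |P − D| = 50.396.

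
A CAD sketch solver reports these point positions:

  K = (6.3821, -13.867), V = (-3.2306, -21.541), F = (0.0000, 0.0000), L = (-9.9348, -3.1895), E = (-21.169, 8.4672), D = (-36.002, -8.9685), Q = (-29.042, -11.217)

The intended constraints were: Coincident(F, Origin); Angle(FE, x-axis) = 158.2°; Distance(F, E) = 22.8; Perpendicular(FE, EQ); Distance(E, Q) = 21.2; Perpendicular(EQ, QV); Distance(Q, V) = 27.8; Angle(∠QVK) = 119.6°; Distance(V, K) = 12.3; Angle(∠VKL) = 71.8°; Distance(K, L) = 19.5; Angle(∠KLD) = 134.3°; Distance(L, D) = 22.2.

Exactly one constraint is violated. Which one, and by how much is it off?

Distance(L, D) = 22.2 — off by 4.50.

F = (0.00, 0.00) ✓; FE at 158.2° ✓; |FE| = 22.80 ✓; ∠(FE, EQ) = 90.00° ✓; |EQ| = 21.20 ✓; ∠(EQ, QV) = 90.00° ✓; |QV| = 27.80 ✓; ∠QVK = 119.6° ✓; |VK| = 12.30 ✓; ∠VKL = 71.80° ✓; |KL| = 19.50 ✓; ∠KLD = 134.3° ✓; |LD| = 26.70 ✗.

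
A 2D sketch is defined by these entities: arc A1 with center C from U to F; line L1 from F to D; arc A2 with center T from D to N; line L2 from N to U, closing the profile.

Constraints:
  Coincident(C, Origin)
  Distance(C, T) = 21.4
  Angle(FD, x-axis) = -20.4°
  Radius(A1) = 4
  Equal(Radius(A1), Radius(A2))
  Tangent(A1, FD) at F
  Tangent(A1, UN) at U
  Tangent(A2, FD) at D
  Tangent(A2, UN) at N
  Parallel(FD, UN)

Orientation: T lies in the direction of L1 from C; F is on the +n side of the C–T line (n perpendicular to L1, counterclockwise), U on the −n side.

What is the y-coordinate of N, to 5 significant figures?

-11.209

The slot axis is L1's direction at -20.4°, so u = (cos -20.4°, sin -20.4°) = (0.93728, -0.34857) and n = (−sin -20.4°, cos -20.4°) = (0.34857, 0.93728). C is at the origin and T lies 21.4 along u from C, so T = 21.4·u = (20.058, -7.4594). Tangency of A1 to both parallel lines with radius 4.0 puts F and U at C ± 4.0·n: F = (1.3943, 3.7491), U = (-1.3943, -3.7491). Equal radii place D and N the same way about T: D = T + 4.0·n = (21.452, -3.7103), N = T − 4.0·n = (18.664, -11.209). So N.y = -11.209.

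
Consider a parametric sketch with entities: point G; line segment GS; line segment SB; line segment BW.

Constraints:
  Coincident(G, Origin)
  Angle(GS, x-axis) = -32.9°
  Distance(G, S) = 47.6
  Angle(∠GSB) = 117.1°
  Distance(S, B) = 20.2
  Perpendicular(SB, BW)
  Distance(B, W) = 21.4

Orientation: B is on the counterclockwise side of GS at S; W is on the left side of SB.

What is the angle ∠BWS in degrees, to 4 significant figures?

43.35°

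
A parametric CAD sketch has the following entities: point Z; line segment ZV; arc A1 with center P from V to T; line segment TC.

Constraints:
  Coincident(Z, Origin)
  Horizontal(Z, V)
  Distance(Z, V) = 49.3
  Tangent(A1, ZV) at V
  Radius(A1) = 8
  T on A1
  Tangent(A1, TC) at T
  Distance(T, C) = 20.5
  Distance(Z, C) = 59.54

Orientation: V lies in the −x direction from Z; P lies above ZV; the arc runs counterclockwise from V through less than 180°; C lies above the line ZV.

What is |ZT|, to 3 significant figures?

43.7

Z is at the origin; ZV is horizontal with |ZV| = 49.3 and V on the −x side, so V = (-49.3, 0.00). Tangency of A1 to ZV means the radius PV is perpendicular to ZV, so P = V + (0, 8) = (-49.3, 8.00). Since PT ⟂ TC (tangency), |PC| = √(8.0² + 20.5²) = 22.0 regardless of where T sits on A1. So C lies on both circle(Z, 59.54) and circle(P, 22.0); the above-ZV intersection is C = (-51.5, 29.9). T is the foot of the tangent from C: T = (-42.2, 11.6).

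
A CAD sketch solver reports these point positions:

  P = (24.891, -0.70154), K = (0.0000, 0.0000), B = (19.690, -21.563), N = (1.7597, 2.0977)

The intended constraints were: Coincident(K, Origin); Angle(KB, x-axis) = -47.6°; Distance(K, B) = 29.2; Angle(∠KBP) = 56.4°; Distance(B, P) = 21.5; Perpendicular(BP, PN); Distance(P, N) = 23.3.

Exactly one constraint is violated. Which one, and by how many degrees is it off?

Perpendicular(BP, PN) — off by 7.10°.

K = (0.00, 0.00) ✓; KB at -47.60° ✓; |KB| = 29.20 ✓; ∠KBP = 56.40° ✓; |BP| = 21.50 ✓; ∠(BP, PN) = 97.10° ✗; |PN| = 23.30 ✓.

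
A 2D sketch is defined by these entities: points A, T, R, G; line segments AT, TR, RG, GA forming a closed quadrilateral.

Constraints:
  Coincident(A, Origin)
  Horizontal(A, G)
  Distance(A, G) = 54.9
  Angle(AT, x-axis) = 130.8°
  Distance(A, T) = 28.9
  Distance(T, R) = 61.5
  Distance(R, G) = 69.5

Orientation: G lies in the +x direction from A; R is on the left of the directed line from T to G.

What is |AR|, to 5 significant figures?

68.719

A is at the origin; A and G share the same y with |AG| = 54.9 and G in +x, so G = (54.9, 0). AT runs at 130.8° with |AT| = 28.9, so T = (-18.884, 21.877). R is determined by |TR| = 61.5 and |RG| = 69.5 together: it lies at the intersection of circle(T, 61.5) and circle(G, 69.5). With |TG| = 76.959, the foot of the radical line on TG is 31.671 from T and the perpendicular offset is √(61.5² − 31.671²) = 52.718. Taking the left-of-TG solution: R = (26.466, 63.418).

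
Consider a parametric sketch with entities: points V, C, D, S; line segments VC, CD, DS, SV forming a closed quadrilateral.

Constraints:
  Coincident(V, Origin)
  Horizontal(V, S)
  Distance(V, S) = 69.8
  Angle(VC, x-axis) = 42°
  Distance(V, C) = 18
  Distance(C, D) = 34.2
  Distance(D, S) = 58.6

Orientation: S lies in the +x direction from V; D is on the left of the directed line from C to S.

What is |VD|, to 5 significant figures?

51.462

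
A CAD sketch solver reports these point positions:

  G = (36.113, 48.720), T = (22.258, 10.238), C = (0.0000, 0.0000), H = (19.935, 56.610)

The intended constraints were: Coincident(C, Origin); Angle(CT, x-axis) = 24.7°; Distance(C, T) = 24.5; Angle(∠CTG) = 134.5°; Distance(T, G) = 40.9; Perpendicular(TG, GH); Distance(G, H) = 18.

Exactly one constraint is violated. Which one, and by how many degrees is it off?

Perpendicular(TG, GH) — off by 6.20°.

C = (0.00, 0.00) ✓; CT at 24.70° ✓; |CT| = 24.50 ✓; ∠CTG = 134.5° ✓; |TG| = 40.90 ✓; ∠(TG, GH) = 83.80° ✗; |GH| = 18.00 ✓.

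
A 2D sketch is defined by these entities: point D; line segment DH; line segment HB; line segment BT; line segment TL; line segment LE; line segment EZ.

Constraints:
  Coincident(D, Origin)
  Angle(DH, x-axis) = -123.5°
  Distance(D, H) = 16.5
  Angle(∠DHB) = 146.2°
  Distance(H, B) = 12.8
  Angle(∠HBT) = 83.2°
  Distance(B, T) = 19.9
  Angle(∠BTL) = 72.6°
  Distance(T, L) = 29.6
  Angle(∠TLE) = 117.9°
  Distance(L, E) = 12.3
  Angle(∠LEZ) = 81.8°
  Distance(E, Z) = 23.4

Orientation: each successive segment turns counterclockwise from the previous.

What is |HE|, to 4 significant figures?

17.96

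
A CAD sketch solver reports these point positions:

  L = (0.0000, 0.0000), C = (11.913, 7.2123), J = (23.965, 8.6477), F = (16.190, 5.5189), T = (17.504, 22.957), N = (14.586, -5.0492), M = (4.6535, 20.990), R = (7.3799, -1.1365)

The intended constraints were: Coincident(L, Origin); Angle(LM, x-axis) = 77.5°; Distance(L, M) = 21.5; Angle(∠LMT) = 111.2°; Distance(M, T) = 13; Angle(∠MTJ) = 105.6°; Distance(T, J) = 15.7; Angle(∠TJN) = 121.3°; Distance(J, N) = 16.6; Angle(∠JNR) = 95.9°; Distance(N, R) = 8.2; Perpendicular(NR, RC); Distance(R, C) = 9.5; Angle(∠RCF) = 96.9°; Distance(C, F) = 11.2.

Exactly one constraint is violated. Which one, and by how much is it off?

Distance(C, F) = 11.2 — off by 6.60.

L = (0.00, 0.00) ✓; LM at 77.50° ✓; |LM| = 21.50 ✓; ∠LMT = 111.2° ✓; |MT| = 13.00 ✓; ∠MTJ = 105.6° ✓; |TJ| = 15.70 ✓; ∠TJN = 121.3° ✓; |JN| = 16.60 ✓; ∠JNR = 95.90° ✓; |NR| = 8.200 ✓; ∠(NR, RC) = 90.00° ✓; |RC| = 9.500 ✓; ∠RCF = 96.90° ✓; |CF| = 4.600 ✗.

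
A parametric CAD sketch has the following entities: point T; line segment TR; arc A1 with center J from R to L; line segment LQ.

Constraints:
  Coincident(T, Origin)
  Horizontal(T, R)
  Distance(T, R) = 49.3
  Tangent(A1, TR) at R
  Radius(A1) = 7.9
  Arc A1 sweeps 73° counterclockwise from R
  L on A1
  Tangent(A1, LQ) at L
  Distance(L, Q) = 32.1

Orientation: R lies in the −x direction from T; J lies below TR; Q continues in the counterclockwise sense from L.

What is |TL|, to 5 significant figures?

57.129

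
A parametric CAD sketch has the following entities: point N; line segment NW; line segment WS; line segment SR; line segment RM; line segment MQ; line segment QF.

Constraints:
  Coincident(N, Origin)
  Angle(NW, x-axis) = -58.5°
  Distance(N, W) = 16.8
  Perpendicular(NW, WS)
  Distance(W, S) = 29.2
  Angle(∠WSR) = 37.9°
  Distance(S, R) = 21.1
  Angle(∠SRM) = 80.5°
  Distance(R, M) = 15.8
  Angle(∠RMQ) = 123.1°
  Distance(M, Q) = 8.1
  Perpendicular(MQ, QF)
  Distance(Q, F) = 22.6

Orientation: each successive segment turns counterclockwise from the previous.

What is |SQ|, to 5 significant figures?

21.839

∠SRM = 80.5° gives RM at -86.900° from the x-axis; with |RM| = 15.8, M = (13.561, -12.492). ∠RMQ = 123.1° gives MQ at -30.000° from the x-axis; with |MQ| = 8.1, Q = (20.576, -16.542). Then |SQ| = |Q − S| = 21.839.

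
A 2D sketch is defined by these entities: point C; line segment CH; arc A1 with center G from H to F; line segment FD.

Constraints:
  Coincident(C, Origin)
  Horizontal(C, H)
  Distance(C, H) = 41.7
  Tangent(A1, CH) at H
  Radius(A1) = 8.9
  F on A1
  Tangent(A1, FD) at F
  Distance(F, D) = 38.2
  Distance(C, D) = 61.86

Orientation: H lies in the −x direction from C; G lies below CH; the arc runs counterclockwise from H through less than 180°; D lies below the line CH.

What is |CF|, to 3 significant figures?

51.5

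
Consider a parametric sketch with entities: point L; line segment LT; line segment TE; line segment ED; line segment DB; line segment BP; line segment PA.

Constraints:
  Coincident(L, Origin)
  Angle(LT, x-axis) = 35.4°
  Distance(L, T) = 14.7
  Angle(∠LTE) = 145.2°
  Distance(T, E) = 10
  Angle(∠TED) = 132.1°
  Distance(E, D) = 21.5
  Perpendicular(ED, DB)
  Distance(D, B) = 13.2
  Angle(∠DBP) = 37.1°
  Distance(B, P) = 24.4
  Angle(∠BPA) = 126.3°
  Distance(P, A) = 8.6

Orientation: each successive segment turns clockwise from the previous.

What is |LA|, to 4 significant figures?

40.62

∠DBP = 37.1° gives BP at 79.80° from the x-axis; with |BP| = 24.4, P = (31.18, 7.882). ∠BPA = 126.3° gives PA at 26.10° from the x-axis; with |PA| = 8.6, A = (38.91, 11.67). Then |LA| = |A − L| = 40.62.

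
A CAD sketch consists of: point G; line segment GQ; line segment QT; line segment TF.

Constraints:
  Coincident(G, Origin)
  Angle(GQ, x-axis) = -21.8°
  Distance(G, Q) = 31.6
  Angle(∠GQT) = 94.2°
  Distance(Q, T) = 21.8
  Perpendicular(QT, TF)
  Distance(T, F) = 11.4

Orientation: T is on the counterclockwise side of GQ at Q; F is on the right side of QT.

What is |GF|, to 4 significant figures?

49.23

G is at the origin; GQ runs at -21.8° with length 31.6, so Q = 31.6·(cos -21.8°, sin -21.8°) = (29.34, -11.74). ∠GQT = 94.2°, so QT runs at -21.8° + (180° − 94.2°) = 64.00° from the x-axis; with |QT| = 21.8, T = Q + 21.8·(cos 64.00°, sin 64.00°) = (38.90, 7.858). QT is perpendicular to TF; with |TF| = 11.4 on the right of QT, F = T + 11.4·(0.8988, -0.4384) = (49.14, 2.861). Then |GF| = |F − G| = 49.23.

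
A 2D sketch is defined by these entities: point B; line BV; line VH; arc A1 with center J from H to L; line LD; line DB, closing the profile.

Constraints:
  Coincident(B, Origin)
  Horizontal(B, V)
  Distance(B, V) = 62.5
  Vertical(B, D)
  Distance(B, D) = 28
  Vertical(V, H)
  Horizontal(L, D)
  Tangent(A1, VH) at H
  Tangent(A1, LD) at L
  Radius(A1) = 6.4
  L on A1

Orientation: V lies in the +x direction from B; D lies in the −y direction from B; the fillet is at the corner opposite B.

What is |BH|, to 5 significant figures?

66.127

B is at the origin; B and V share the same y with |BV| = 62.5 and V on the +x side, so V = (62.500, 0.0000). BD is vertical with |BD| = 28.0 and D on the −y side, so D = (0.0000, -28.000). The virtual corner opposite B is at (62.500, -28.000). Tangency of A1 to VH means the radius JH is perpendicular to VH and tangency of A1 to LD means the radius JL is perpendicular to LD, with radius 6.4, so the center J sits 6.4 in from both sides at J = (56.100, -21.600). That places the tangent points at H = (62.500, -21.600) on VH and L = (56.100, -28.000) on LD. Then |BH| = |H − B| = 66.127.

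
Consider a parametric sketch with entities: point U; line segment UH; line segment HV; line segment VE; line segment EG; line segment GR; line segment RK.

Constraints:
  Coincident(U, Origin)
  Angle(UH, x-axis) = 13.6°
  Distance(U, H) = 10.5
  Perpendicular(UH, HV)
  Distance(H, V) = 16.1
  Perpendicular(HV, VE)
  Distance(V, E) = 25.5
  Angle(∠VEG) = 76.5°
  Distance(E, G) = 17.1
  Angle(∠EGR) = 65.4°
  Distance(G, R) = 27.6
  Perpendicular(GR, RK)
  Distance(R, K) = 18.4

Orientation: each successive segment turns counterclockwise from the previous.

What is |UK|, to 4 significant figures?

30.99

∠EGR = 65.4° gives GR at 51.70° from the x-axis; with |GR| = 27.6, R = (6.531, 18.56). The perpendicularity gives RK at right angles to GR, so RK runs at 141.7°; with |RK| = 18.4, K = (-7.909, 29.96). Then |UK| = |K − U| = 30.99.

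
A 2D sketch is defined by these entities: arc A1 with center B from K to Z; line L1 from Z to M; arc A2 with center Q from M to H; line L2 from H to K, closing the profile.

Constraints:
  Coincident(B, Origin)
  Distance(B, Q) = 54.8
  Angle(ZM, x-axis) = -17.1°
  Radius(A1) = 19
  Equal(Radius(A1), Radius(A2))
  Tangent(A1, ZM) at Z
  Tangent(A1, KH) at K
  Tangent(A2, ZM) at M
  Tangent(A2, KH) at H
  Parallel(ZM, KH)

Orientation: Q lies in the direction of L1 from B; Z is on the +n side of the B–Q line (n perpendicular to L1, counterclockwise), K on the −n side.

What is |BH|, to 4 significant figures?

58.00

The slot axis is L1's direction at -17.1°, so u = (cos -17.1°, sin -17.1°) = (0.9558, -0.2940) and n = (−sin -17.1°, cos -17.1°) = (0.2940, 0.9558). B is at the origin and Q lies 54.8 along u from B, so Q = 54.8·u = (52.38, -16.11). Tangency of A1 to both parallel lines with radius 19.0 puts Z and K at B ± 19.0·n: Z = (5.587, 18.16), K = (-5.587, -18.16). Equal radii place M and H the same way about Q: M = Q + 19.0·n = (57.96, 2.047), H = Q − 19.0·n = (46.79, -34.27). Then |BH| = |H − B| = 58.00.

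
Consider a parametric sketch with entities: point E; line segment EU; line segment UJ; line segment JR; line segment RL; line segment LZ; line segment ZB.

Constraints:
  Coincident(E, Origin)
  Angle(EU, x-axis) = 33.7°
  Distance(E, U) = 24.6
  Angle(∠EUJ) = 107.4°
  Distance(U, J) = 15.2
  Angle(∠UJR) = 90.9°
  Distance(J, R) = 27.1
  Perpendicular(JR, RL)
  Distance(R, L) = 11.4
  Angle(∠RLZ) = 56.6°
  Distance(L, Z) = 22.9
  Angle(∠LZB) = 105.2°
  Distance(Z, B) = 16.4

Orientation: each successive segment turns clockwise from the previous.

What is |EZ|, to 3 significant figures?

28.5

E is at the origin; EU runs at 33.7° with length 24.6, so U = (20.5, 13.6). ∠EUJ = 107.4° gives UJ at -38.9° from the x-axis; with |UJ| = 15.2, J = (32.3, 4.10). ∠UJR = 90.9° gives JR at -128° from the x-axis; with |JR| = 27.1, R = (15.6, -17.3). JR ⟂ RL, so RL runs at 142°; with |RL| = 11.4, L = (6.63, -10.2). ∠RLZ = 56.6° gives LZ at 18.6° from the x-axis; with |LZ| = 22.9, Z = (28.3, -2.93). Then |EZ| = |Z − E| = 28.5.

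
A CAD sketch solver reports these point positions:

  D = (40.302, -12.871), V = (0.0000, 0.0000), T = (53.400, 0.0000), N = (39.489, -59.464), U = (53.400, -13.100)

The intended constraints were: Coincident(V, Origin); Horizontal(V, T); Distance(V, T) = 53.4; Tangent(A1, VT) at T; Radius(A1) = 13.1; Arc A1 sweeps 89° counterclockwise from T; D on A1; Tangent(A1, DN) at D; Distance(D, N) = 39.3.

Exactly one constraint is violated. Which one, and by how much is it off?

Distance(D, N) = 39.3 — off by 7.30.

V = (0.00, 0.00) ✓; V.y = 0.00, T.y = 0.00 ✓; |VT| = 53.40 ✓; ∠(UT, TV) = 90.00° ✓; |UT| = 13.10 ✓; bearing(U→D) − bearing(U→T) = 89.00° ✓; |UD| = 13.10 ✓; ∠(UD, DN) = 90.00° ✓; |DN| = 46.60 ✗.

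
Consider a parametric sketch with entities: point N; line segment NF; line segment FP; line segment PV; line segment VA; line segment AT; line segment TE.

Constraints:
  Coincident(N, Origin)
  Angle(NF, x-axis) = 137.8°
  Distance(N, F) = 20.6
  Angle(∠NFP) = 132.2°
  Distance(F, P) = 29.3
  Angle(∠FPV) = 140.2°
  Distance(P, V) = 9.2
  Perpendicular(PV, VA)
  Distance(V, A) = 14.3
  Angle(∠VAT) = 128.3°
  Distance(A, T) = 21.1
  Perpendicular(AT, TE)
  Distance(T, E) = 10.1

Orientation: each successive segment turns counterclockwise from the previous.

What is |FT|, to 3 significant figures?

17.4

N is at the origin; NF runs at 137.8° with length 20.6, so F = (-15.3, 13.8). ∠NFP = 132.2° gives FP at -174° from the x-axis; with |FP| = 29.3, P = (-44.4, 11.0). ∠FPV = 140.2° gives PV at -135° from the x-axis; with |PV| = 9.2, V = (-50.9, 4.43). The perpendicularity gives VA at right angles to PV, so VA runs at -44.6°; with |VA| = 14.3, A = (-40.7, -5.61). ∠VAT = 128.3° gives AT at 7.10° from the x-axis; with |AT| = 21.1, T = (-19.8, -3.01). Then |FT| = |T − F| = 17.4.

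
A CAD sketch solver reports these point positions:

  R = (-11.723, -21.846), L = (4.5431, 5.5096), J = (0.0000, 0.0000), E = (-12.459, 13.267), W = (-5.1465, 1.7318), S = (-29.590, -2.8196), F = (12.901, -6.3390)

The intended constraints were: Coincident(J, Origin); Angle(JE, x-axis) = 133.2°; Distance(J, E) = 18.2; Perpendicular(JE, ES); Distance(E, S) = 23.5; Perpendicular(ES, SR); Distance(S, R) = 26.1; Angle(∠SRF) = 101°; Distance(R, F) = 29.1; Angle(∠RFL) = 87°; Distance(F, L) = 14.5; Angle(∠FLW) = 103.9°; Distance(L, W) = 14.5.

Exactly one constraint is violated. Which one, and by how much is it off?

Distance(L, W) = 14.5 — off by 4.10.

J = (0.00, 0.00) ✓; JE at 133.2° ✓; |JE| = 18.20 ✓; ∠(JE, ES) = 90.00° ✓; |ES| = 23.50 ✓; ∠(ES, SR) = 90.00° ✓; |SR| = 26.10 ✓; ∠SRF = 101.0° ✓; |RF| = 29.10 ✓; ∠RFL = 87.00° ✓; |FL| = 14.50 ✓; ∠FLW = 103.9° ✓; |LW| = 10.40 ✗.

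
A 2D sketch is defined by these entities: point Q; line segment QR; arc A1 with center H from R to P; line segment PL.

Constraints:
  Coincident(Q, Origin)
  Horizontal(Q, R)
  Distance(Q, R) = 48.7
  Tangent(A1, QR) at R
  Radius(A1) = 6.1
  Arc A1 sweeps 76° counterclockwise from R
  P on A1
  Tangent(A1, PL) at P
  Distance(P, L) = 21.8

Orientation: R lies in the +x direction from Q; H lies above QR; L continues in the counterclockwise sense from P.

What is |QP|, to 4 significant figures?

54.81

Q is at the origin; QR is horizontal with |QR| = 48.7 and R on the +x side, so R = (48.70, 0.000). A1 meets QR tangentially, so HR is at right angles to QR, so H = R + (0, 6.1) = (48.70, 6.100). On A1, R sits at bearing -90° from H; a 76° counterclockwise sweep puts P at bearing -14°, so P = H + 6.1·(cos -14°, sin -14°) = (54.62, 4.624). Then |QP| = |P − Q| = 54.81.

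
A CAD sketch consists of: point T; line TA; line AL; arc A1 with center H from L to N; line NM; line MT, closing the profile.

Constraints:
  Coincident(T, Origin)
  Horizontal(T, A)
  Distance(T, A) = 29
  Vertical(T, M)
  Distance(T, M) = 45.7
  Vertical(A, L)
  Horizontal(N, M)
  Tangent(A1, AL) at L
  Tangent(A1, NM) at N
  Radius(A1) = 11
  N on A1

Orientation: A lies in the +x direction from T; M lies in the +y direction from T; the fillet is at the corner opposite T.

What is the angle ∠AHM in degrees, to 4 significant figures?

139.0°

TM is vertical with |TM| = 45.7 and M on the +y side, so M = (0.000, 45.70). The virtual corner opposite T is at (29.00, 45.70). Tangency of A1 to AL means the radius HL is perpendicular to AL and the tangent condition forces HN to be normal to NM, with radius 11.0, so the center H sits 11.0 in from both sides at H = (18.00, 34.70). Then cos ∠AHM = HA·HM / (|HA||HM|), giving 139.0°.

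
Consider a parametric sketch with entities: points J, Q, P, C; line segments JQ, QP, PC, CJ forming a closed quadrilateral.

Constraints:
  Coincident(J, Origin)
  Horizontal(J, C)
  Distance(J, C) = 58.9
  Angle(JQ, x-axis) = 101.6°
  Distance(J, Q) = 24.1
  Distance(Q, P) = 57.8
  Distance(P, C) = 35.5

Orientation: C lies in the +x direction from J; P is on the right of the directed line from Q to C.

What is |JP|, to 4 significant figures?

37.82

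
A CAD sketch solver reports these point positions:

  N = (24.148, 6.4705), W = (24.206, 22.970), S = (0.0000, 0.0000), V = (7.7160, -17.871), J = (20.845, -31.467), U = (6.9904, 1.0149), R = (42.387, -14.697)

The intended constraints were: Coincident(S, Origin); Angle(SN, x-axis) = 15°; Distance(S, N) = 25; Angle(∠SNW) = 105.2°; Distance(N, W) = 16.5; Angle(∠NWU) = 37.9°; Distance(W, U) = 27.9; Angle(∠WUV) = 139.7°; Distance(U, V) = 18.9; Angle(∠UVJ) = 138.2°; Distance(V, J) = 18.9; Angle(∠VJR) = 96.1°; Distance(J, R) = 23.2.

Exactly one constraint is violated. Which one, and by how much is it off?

Distance(J, R) = 23.2 — off by 4.10.

S = (0.00, 0.00) ✓; SN at 15.00° ✓; |SN| = 25.00 ✓; ∠SNW = 105.2° ✓; |NW| = 16.50 ✓; ∠NWU = 37.90° ✓; |WU| = 27.90 ✓; ∠WUV = 139.7° ✓; |UV| = 18.90 ✓; ∠UVJ = 138.2° ✓; |VJ| = 18.90 ✓; ∠VJR = 96.10° ✓; |JR| = 27.30 ✗.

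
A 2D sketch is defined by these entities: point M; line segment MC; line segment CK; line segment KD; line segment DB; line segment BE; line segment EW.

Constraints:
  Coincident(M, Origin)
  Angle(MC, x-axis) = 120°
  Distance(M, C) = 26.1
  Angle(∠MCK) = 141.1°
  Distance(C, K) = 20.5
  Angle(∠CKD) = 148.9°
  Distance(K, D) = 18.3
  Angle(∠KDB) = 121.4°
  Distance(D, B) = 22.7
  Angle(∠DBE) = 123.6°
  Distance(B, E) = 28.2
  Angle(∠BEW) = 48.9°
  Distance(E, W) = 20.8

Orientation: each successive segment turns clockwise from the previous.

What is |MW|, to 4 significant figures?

37.41

M is at the origin; MC runs at 120.0° with length 26.1, so C = (-13.05, 22.60). ∠MCK = 141.1° gives CK at 81.10° from the x-axis; with |CK| = 20.5, K = (-9.878, 42.86). ∠CKD = 148.9° gives KD at 50.00° from the x-axis; with |KD| = 18.3, D = (1.885, 56.88). ∠KDB = 121.4° gives DB at -8.600° from the x-axis; with |DB| = 22.7, B = (24.33, 53.48). ∠DBE = 123.6° gives BE at -65.00° from the x-axis; with |BE| = 28.2, E = (36.25, 27.92). ∠BEW = 48.9° gives EW at 163.9° from the x-axis; with |EW| = 20.8, W = (16.26, 33.69). Then |MW| = |W − M| = 37.41.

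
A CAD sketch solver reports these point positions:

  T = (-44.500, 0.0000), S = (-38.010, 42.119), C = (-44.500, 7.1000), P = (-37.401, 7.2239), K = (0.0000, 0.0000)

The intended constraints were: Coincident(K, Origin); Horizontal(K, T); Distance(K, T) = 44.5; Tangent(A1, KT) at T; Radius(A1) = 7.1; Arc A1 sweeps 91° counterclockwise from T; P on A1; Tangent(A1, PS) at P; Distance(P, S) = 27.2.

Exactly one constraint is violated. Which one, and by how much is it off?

Distance(P, S) = 27.2 — off by 7.70.

K = (0.00, 0.00) ✓; K.y = 0.00, T.y = 0.00 ✓; |KT| = 44.50 ✓; ∠(CT, TK) = 90.00° ✓; |CT| = 7.100 ✓; bearing(C→P) − bearing(C→T) = 91.00° ✓; |CP| = 7.100 ✓; ∠(CP, PS) = 90.00° ✓; |PS| = 34.90 ✗.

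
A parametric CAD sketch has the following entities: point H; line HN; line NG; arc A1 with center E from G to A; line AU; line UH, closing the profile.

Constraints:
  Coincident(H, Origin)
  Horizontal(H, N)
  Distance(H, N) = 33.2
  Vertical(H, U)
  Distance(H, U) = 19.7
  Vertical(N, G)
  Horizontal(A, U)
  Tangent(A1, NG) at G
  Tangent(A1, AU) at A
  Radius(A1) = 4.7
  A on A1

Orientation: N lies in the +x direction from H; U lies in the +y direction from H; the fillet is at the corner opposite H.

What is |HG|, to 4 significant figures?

36.43

The virtual corner opposite H is at (33.20, 19.70). Tangency of A1 to NG means the radius EG is perpendicular to NG and since A1 is tangent to AU there, EA ⟂ AU, with radius 4.7, so the center E sits 4.7 in from both sides at E = (28.50, 15.00). That places the tangent points at G = (33.20, 15.00) on NG and A = (28.50, 19.70) on AU. Then |HG| = |G − H| = 36.43.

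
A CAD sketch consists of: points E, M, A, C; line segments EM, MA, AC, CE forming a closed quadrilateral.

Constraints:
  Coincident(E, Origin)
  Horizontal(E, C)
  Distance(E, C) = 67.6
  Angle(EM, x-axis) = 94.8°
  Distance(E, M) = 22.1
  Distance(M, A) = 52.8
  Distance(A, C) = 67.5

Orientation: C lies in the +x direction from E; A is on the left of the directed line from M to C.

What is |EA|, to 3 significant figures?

69.2

E is at the origin; EC is horizontal with |EC| = 67.6 and C in +x, so C = (67.6, 0). EM runs at 94.8° with |EM| = 22.1, so M = (-1.85, 22.0). A is determined by |MA| = 52.8 and |AC| = 67.5 together: it lies at the intersection of circle(M, 52.8) and circle(C, 67.5). With |MC| = 72.9, the foot of the radical line on MC is 24.3 from M and the perpendicular offset is √(52.8² − 24.3²) = 46.9. Taking the left-of-MC solution: A = (35.5, 59.4).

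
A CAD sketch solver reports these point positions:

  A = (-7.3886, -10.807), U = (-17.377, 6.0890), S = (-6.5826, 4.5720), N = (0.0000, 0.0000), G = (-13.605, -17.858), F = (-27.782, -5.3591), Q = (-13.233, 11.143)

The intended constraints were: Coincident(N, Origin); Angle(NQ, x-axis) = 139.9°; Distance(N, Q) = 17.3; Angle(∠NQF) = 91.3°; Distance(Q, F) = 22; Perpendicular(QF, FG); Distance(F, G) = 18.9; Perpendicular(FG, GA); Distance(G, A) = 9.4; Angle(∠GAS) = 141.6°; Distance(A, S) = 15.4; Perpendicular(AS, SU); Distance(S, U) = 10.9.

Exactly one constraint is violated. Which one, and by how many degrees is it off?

Perpendicular(AS, SU) — off by 5.00°.

N = (0.00, 0.00) ✓; NQ at 139.9° ✓; |NQ| = 17.30 ✓; ∠NQF = 91.30° ✓; |QF| = 22.00 ✓; ∠(QF, FG) = 90.00° ✓; |FG| = 18.90 ✓; ∠(FG, GA) = 90.00° ✓; |GA| = 9.400 ✓; ∠GAS = 141.6° ✓; |AS| = 15.40 ✓; ∠(AS, SU) = 85.00° ✗; |SU| = 10.90 ✓.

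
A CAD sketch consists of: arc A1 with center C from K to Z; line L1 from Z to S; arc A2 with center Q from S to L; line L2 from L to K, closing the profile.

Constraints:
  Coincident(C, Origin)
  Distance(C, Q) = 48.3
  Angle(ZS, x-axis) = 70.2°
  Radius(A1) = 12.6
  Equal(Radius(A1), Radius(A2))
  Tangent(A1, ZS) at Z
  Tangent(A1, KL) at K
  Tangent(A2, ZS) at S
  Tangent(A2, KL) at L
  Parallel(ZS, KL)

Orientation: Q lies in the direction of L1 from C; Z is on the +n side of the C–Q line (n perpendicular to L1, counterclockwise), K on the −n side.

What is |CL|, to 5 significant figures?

49.916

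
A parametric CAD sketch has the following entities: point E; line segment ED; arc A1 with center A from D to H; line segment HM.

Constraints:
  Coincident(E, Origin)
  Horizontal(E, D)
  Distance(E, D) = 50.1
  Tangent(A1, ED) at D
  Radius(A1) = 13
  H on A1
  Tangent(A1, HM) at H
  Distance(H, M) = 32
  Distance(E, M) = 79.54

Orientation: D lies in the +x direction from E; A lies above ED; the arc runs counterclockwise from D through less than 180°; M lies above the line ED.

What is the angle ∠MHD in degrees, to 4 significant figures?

138.3°

Checks: E.y = 0.00, D.y = 0.00 ✓; |AH| = 13.00 ✓; ∠(AH, HM) = 90.00° ✓; |HM| = 32.00 ✓; |EM| = 79.54 ✓.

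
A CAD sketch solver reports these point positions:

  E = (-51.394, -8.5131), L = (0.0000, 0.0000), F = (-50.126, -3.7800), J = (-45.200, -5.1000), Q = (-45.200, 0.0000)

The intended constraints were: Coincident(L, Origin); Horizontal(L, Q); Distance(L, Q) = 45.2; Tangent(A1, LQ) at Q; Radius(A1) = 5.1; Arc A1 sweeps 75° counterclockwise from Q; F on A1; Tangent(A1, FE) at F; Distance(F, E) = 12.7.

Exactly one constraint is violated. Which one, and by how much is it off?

Distance(F, E) = 12.7 — off by 7.80.

L = (0.00, 0.00) ✓; L.y = 0.00, Q.y = 0.00 ✓; |LQ| = 45.20 ✓; ∠(JQ, QL) = 90.00° ✓; |JQ| = 5.100 ✓; bearing(J→F) − bearing(J→Q) = 75.00° ✓; |JF| = 5.100 ✓; ∠(JF, FE) = 90.00° ✓; |FE| = 4.900 ✗.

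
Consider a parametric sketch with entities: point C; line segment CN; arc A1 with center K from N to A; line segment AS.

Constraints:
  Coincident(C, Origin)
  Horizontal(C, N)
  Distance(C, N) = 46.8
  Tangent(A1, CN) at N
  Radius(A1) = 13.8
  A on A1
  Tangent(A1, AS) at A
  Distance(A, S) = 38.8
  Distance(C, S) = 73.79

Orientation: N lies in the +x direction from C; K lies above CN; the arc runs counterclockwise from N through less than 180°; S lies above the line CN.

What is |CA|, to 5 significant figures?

62.592

Checks: ∠(KN, NC) = 90.00° ✓; |KN| = 13.80 ✓; |KA| = 13.80 ✓; ∠(KA, AS) = 90.00° ✓; |AS| = 38.80 ✓; |CS| = 73.79 ✓.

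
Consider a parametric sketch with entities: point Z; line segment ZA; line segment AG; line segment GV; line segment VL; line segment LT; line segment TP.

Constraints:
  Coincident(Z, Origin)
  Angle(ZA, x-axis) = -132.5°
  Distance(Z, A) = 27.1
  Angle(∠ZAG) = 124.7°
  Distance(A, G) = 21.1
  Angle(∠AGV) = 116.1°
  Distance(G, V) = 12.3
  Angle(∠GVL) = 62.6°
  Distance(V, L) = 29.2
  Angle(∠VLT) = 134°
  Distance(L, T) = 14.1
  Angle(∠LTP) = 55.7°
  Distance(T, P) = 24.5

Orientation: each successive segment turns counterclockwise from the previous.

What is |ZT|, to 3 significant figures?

22.5

Z is at the origin; ZA runs at -132.5° with length 27.1, so A = (-18.3, -20.0). ∠ZAG = 124.7° gives AG at -77.2° from the x-axis; with |AG| = 21.1, G = (-13.6, -40.6). ∠AGV = 116.1° gives GV at -13.3° from the x-axis; with |GV| = 12.3, V = (-1.66, -43.4). ∠GVL = 62.6° gives VL at 104° from the x-axis; with |VL| = 29.2, L = (-8.78, -15.1). ∠VLT = 134.0° gives LT at 150° from the x-axis; with |LT| = 14.1, T = (-21.0, -8.04). Then |ZT| = |T − Z| = 22.5.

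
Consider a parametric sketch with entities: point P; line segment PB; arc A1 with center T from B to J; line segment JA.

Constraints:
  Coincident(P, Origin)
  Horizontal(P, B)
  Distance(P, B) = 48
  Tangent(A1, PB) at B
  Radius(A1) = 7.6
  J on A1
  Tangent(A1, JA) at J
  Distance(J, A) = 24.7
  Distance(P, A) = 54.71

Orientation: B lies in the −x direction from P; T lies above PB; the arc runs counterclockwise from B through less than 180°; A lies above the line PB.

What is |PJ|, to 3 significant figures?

41.4

P is at the origin; P and B share the same y with |PB| = 48.0 and B on the −x side, so B = (-48.0, 0.00). The tangent condition forces TB to be normal to PB, so T = B + (0, 7.6) = (-48.0, 7.60). Since TJ ⟂ JA (tangency), |TA| = √(7.6² + 24.7²) = 25.8 regardless of where J sits on A1. So A lies on both circle(P, 54.71) and circle(T, 25.8); the above-PB intersection is A = (-43.6, 33.1). J is the foot of the tangent from A: J = (-40.5, 8.56).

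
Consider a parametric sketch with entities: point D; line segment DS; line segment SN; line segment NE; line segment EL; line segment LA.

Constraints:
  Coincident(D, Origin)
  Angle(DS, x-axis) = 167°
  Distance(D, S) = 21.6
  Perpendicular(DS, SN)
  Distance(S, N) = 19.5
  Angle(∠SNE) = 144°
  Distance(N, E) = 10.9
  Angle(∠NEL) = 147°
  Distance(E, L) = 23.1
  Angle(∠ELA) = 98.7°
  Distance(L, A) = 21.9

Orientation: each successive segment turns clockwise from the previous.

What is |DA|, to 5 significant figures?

24.606

∠NEL = 147.0° gives EL at 8.0000° from the x-axis; with |EL| = 23.1, L = (14.442, 34.225). ∠ELA = 98.7° gives LA at -73.300° from the x-axis; with |LA| = 21.9, A = (20.735, 13.249). Then |DA| = |A − D| = 24.606.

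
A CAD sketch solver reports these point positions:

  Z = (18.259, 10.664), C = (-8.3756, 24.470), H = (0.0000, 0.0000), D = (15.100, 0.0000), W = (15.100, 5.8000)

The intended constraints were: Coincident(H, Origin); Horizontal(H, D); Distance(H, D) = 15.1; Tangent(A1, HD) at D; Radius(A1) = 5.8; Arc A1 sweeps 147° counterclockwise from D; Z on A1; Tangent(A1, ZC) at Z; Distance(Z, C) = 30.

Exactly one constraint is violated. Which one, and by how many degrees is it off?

Tangent(A1, ZC) at Z — off by 5.60°.

H = (0.00, 0.00) ✓; H.y = 0.00, D.y = 0.00 ✓; |HD| = 15.10 ✓; ∠(WD, DH) = 90.00° ✓; |WD| = 5.800 ✓; bearing(W→Z) − bearing(W→D) = 147.0° ✓; |WZ| = 5.800 ✓; ∠(WZ, ZC) = 84.40° ✗; |ZC| = 30.00 ✓.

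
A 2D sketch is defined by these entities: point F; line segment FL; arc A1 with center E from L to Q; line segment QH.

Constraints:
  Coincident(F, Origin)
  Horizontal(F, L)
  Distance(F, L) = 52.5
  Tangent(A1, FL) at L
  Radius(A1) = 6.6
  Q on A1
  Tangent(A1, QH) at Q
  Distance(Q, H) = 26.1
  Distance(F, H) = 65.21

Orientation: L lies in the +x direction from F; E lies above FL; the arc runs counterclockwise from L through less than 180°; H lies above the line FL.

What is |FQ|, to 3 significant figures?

59.5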